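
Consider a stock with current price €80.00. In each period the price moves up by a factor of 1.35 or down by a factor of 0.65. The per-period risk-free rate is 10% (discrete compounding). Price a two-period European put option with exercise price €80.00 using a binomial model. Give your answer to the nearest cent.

Risk-neutral probability p = (1 + 0.1 − 0.65)/(1.35 − 0.65) = 0.4500/0.7000 = 0.6429
Terminal stock prices: S_uu = 145.8, S_ud = 70.2, S_dd = 33.8
Terminal payoffs (K − S): max(-65.8, 0) = 0, max(9.8, 0) = 9.8, max(46.2, 0) = 46.2
Node u (S = 108): V_u = 1/1.1·[0.6429·0.0000 + 0.3571·9.8000] = 3.1818
Node d (S = 52): V_d = 1/1.1·[0.6429·9.8000 + 0.3571·46.2000] = 20.7273
Node 0 (S = 80): V_0 = 1/1.1·[0.6429·3.1818 + 0.3571·20.7273] = 8.5891

€8.59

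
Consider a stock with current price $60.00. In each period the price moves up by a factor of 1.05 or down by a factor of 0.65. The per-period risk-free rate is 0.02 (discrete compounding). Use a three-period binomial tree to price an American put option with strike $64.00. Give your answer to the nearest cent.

Risk-neutral probability p = (1 + 0.02 − 0.65)/(1.05 − 0.65) = 0.3700/0.4000 = 0.9250
Terminal stock prices: S_uuu = 69.46, S_uud = 43, S_udd = 26.62, S_ddd = 16.48
Terminal payoffs (K − S): max(-5.458, 0) = 0, max(21, 0) = 21, max(37.38, 0) = 37.38, max(47.52, 0) = 47.52
Node uu (S = 66.15): continuation = 1/1.02·[0.9250·0.0000 + 0.0750·21.0025] = 1.5443; exercise value = 0.0000 ≤ continuation, so V_uu = 1.5443
Node ud (S = 40.95): continuation = 1/1.02·[0.9250·21.0025 + 0.0750·37.3825] = 21.7951; exercise value = 23.0500 > continuation, so V_ud = 23.0500 (exercise)
Node dd (S = 25.35): continuation = 1/1.02·[0.9250·37.3825 + 0.0750·47.5225] = 37.3951; exercise value = 38.6500 > continuation, so V_dd = 38.6500 (exercise)
Node u (S = 63): continuation = 1/1.02·[0.9250·1.5443 + 0.0750·23.0500] = 3.0953; exercise value = 1.0000 ≤ continuation, so V_u = 3.0953
Node d (S = 39): continuation = 1/1.02·[0.9250·23.0500 + 0.0750·38.6500] = 23.7451; exercise value = 25.0000 > continuation, so V_d = 25.0000 (exercise)
Node 0 (S = 60): continuation = 1/1.02·[0.9250·3.0953 + 0.0750·25.0000] = 4.6453; exercise value = 4.0000 ≤ continuation, so V_0 = 4.6453

$4.65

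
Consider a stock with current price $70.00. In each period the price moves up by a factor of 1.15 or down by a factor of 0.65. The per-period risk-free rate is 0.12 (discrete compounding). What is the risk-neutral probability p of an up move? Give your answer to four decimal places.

Risk-neutral probability p = (1 + 0.12 − 0.65)/(1.15 − 0.65) = 0.4700/0.5000 = 0.9400

p = 0.9400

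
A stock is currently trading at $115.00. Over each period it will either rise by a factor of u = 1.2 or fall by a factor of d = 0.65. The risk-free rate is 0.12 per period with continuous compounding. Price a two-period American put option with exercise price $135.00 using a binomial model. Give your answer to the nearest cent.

Risk-neutral probability p = (e^0.12 − 0.65)/(1.2 − 0.65) = 0.4775/0.5500 = 0.8682
Terminal stock prices: S_uu = 165.6, S_ud = 89.7, S_dd = 48.59
Terminal payoffs (K − S): max(-30.6, 0) = 0, max(45.3, 0) = 45.3, max(86.41, 0) = 86.41
Node u (S = 138): continuation = e^(−0.12)·[0.8682·0.0000 + 0.1318·45.3000] = 5.2964; exercise value = 0.0000 ≤ continuation, so V_u = 5.2964
Node d (S = 74.75): continuation = e^(−0.12)·[0.8682·45.3000 + 0.1318·86.4125] = 44.9843; exercise value = 60.2500 > continuation, so V_d = 60.2500 (exercise)
Node 0 (S = 115): continuation = e^(−0.12)·[0.8682·5.2964 + 0.1318·60.2500] = 11.1225; exercise value = 20.0000 > continuation, so V_0 = 20.0000 (exercise)

$20.00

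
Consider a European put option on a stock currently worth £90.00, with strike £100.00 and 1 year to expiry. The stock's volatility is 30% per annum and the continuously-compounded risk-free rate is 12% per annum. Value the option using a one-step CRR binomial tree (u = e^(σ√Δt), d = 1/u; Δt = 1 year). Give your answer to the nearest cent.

£10.79

CRR parameters: u = e^(σ√Δt) = e^(0.3·√1) = 1.3499, d = 1/u = 0.7408
Per-period rate: rΔt = 0.12·1 = 0.12, so R = e^0.12 = 1.1275
Risk-neutral probability p = (e^0.12 − 0.7408)/(1.3499 − 0.7408) = 0.3867/0.6090 = 0.6349
Terminal stock prices: S_u = 121.5, S_d = 66.67
Terminal payoffs (K − S): max(-21.49, 0) = 0, max(33.33, 0) = 33.33
Node 0 (S = 90): V_0 = e^(−0.12)·[0.6349·0.0000 + 0.3651·33.3264] = 10.7916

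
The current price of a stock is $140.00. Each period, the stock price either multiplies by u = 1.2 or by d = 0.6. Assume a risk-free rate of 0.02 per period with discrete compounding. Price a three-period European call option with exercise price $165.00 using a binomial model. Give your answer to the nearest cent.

$24.86

Risk-neutral probability p = (1 + 0.02 − 0.6)/(1.2 − 0.6) = 0.4200/0.6000 = 0.7000
Terminal stock prices: S_uuu = 241.9, S_uud = 121, S_udd = 60.48, S_ddd = 30.24
Terminal payoffs (S − K): max(76.92, 0) = 76.92, max(-44.04, 0) = 0, max(-104.5, 0) = 0, max(-134.8, 0) = 0
Node uu (S = 201.6): V_uu = 1/1.02·[0.7000·76.9200 + 0.3000·0.0000] = 52.7882
Node ud (S = 100.8): V_ud = 1/1.02·[0.7000·0.0000 + 0.3000·0.0000] = 0.0000
Node dd (S = 50.4): V_dd = 1/1.02·[0.7000·0.0000 + 0.3000·0.0000] = 0.0000
Node u (S = 168): V_u = 1/1.02·[0.7000·52.7882 + 0.3000·0.0000] = 36.2272
Node d (S = 84): V_d = 1/1.02·[0.7000·0.0000 + 0.3000·0.0000] = 0.0000
Node 0 (S = 140): V_0 = 1/1.02·[0.7000·36.2272 + 0.3000·0.0000] = 24.8618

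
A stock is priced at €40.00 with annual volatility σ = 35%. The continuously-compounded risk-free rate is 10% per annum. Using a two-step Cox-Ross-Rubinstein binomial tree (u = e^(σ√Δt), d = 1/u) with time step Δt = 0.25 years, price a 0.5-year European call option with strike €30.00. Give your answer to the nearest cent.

€11.85

CRR parameters: u = e^(σ√Δt) = e^(0.35·√0.25) = 1.1912, d = 1/u = 0.8395
Per-period rate: rΔt = 0.1·0.25 = 0.025, so R = e^0.025 = 1.0253
Risk-neutral probability p = (e^0.025 − 0.8395)/(1.1912 − 0.8395) = 0.1859/0.3518 = 0.5283
Terminal stock prices: S_uu = 56.76, S_ud = 40, S_dd = 28.19
Terminal payoffs (S − K): max(26.76, 0) = 26.76, max(10, 0) = 10, max(-1.812, 0) = 0
Node u (S = 47.65): V_u = e^(−0.025)·[0.5283·26.7627 + 0.4717·10.0000] = 18.3906
Node d (S = 33.58): V_d = e^(−0.025)·[0.5283·10.0000 + 0.4717·0.0000] = 5.1528
Node 0 (S = 40): V_0 = e^(−0.025)·[0.5283·18.3906 + 0.4717·5.1528] = 11.8467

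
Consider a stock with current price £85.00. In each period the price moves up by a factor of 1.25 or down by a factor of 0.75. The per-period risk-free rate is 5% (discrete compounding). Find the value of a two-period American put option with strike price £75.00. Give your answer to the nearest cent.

£4.29

Risk-neutral probability p = (1 + 0.05 − 0.75)/(1.25 − 0.75) = 0.3000/0.5000 = 0.6000
Terminal stock prices: S_uu = 132.8, S_ud = 79.69, S_dd = 47.81
Terminal payoffs (K − S): max(-57.81, 0) = 0, max(-4.688, 0) = 0, max(27.19, 0) = 27.19
Node u (S = 106.2): continuation = 1/1.05·[0.6000·0.0000 + 0.4000·0.0000] = 0.0000; exercise value = 0.0000 ≤ continuation, so V_u = 0.0000
Node d (S = 63.75): continuation = 1/1.05·[0.6000·0.0000 + 0.4000·27.1875] = 10.3571; exercise value = 11.2500 > continuation, so V_d = 11.2500 (exercise)
Node 0 (S = 85): continuation = 1/1.05·[0.6000·0.0000 + 0.4000·11.2500] = 4.2857; exercise value = 0.0000 ≤ continuation, so V_0 = 4.2857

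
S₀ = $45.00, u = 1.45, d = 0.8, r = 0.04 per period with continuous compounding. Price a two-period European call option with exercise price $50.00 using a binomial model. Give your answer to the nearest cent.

Risk-neutral probability p = (e^0.04 − 0.8)/(1.45 − 0.8) = 0.2408/0.6500 = 0.3705
Terminal stock prices: S_uu = 94.61, S_ud = 52.2, S_dd = 28.8
Terminal payoffs (S − K): max(44.61, 0) = 44.61, max(2.2, 0) = 2.2, max(-21.2, 0) = 0
Node u (S = 65.25): V_u = e^(−0.04)·[0.3705·44.6125 + 0.6295·2.2000] = 17.2105
Node d (S = 36): V_d = e^(−0.04)·[0.3705·2.2000 + 0.6295·0.0000] = 0.7831
Node 0 (S = 45): V_0 = e^(−0.04)·[0.3705·17.2105 + 0.6295·0.7831] = 6.5998

$6.60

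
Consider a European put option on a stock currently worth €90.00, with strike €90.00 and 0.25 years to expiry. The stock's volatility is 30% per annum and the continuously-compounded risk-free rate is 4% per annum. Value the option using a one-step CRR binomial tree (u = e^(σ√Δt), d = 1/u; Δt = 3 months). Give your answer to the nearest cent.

CRR parameters: u = e^(σ√Δt) = e^(0.3·√0.25) = 1.1618, d = 1/u = 0.8607
Per-period rate: rΔt = 0.04·0.25 = 0.01, so R = e^0.01 = 1.0101
Risk-neutral probability p = (e^0.01 − 0.8607)/(1.1618 − 0.8607) = 0.1493/0.3011 = 0.4959
Terminal stock prices: S_u = 104.6, S_d = 77.46
Terminal payoffs (K − S): max(-14.57, 0) = 0, max(12.54, 0) = 12.54
Node 0 (S = 90): V_0 = e^(−0.01)·[0.4959·0.0000 + 0.5041·12.5363] = 6.2561

€6.26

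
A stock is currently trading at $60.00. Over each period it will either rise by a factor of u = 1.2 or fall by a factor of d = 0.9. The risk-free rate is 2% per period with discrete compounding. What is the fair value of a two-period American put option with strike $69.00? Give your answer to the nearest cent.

$9.79

Risk-neutral probability p = (1 + 0.02 − 0.9)/(1.2 − 0.9) = 0.1200/0.3000 = 0.4000
Terminal stock prices: S_uu = 86.4, S_ud = 64.8, S_dd = 48.6
Terminal payoffs (K − S): max(-17.4, 0) = 0, max(4.2, 0) = 4.2, max(20.4, 0) = 20.4
Node u (S = 72): continuation = 1/1.02·[0.4000·0.0000 + 0.6000·4.2000] = 2.4706; exercise value = 0.0000 ≤ continuation, so V_u = 2.4706
Node d (S = 54): continuation = 1/1.02·[0.4000·4.2000 + 0.6000·20.4000] = 13.6471; exercise value = 15.0000 > continuation, so V_d = 15.0000 (exercise)
Node 0 (S = 60): continuation = 1/1.02·[0.4000·2.4706 + 0.6000·15.0000] = 9.7924; exercise value = 9.0000 ≤ continuation, so V_0 = 9.7924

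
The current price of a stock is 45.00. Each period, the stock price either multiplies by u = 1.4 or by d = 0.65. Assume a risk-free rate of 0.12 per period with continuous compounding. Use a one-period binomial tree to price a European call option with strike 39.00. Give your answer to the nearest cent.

Risk-neutral probability p = (e^0.12 − 0.65)/(1.4 − 0.65) = 0.4775/0.7500 = 0.6367
Terminal stock prices: S_u = 63, S_d = 29.25
Terminal payoffs (S − K): max(24, 0) = 24, max(-9.75, 0) = 0
Node 0 (S = 45): V_0 = e^(−0.12)·[0.6367·24.0000 + 0.3633·0.0000] = 13.5521

13.55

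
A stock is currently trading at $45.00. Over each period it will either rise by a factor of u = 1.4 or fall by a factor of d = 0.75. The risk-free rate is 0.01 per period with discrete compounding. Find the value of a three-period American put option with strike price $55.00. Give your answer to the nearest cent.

$15.95

Risk-neutral probability p = (1 + 0.01 − 0.75)/(1.4 − 0.75) = 0.2600/0.6500 = 0.4000
Terminal stock prices: S_uuu = 123.5, S_uud = 66.15, S_udd = 35.44, S_ddd = 18.98
Terminal payoffs (K − S): max(-68.48, 0) = 0, max(-11.15, 0) = 0, max(19.56, 0) = 19.56, max(36.02, 0) = 36.02
Node uu (S = 88.2): continuation = 1/1.01·[0.4000·0.0000 + 0.6000·0.0000] = 0.0000; exercise value = 0.0000 ≤ continuation, so V_uu = 0.0000
Node ud (S = 47.25): continuation = 1/1.01·[0.4000·0.0000 + 0.6000·19.5625] = 11.6213; exercise value = 7.7500 ≤ continuation, so V_ud = 11.6213
Node dd (S = 25.31): continuation = 1/1.01·[0.4000·19.5625 + 0.6000·36.0156] = 29.1429; exercise value = 29.6875 > continuation, so V_dd = 29.6875 (exercise)
Node u (S = 63): continuation = 1/1.01·[0.4000·0.0000 + 0.6000·11.6213] = 6.9037; exercise value = 0.0000 ≤ continuation, so V_u = 6.9037
Node d (S = 33.75): continuation = 1/1.01·[0.4000·11.6213 + 0.6000·29.6875] = 22.2386; exercise value = 21.2500 ≤ continuation, so V_d = 22.2386
Node 0 (S = 45): continuation = 1/1.01·[0.4000·6.9037 + 0.6000·22.2386] = 15.9452; exercise value = 10.0000 ≤ continuation, so V_0 = 15.9452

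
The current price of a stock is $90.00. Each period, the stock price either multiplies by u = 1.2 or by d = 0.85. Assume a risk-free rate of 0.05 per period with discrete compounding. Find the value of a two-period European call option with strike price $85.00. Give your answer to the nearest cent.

$16.23

Risk-neutral probability p = (1 + 0.05 − 0.85)/(1.2 − 0.85) = 0.2000/0.3500 = 0.5714
Terminal stock prices: S_uu = 129.6, S_ud = 91.8, S_dd = 65.02
Terminal payoffs (S − K): max(44.6, 0) = 44.6, max(6.8, 0) = 6.8, max(-19.98, 0) = 0
Node u (S = 108): V_u = 1/1.05·[0.5714·44.6000 + 0.4286·6.8000] = 27.0476
Node d (S = 76.5): V_d = 1/1.05·[0.5714·6.8000 + 0.4286·0.0000] = 3.7007
Node 0 (S = 90): V_0 = 1/1.05·[0.5714·27.0476 + 0.4286·3.7007] = 16.2303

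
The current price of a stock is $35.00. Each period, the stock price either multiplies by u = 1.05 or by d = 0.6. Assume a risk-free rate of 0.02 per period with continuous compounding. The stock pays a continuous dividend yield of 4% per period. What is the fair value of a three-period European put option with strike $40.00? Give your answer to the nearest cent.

$6.92

Per-period risk-free factor R = e^0.02 = 1.0202; dividend-adjusted growth = e^(0.02−0.04) = 0.9802.
Risk-neutral probability p = (0.9802 − 0.6)/(1.05 − 0.6) = 0.3802/0.4500 = 0.8449
Terminal stock prices: S_uuu = 40.52, S_uud = 23.15, S_udd = 13.23, S_ddd = 7.56
Terminal payoffs (K − S): max(-0.5169, 0) = 0, max(16.85, 0) = 16.85, max(26.77, 0) = 26.77, max(32.44, 0) = 32.44
Node uu (S = 38.59): V_uu = e^(−0.02)·[0.8449·0.0000 + 0.1551·16.8475] = 2.5615
Node ud (S = 22.05): V_ud = e^(−0.02)·[0.8449·16.8475 + 0.1551·26.7700] = 18.0225
Node dd (S = 12.6): V_dd = e^(−0.02)·[0.8449·26.7700 + 0.1551·32.4400] = 27.1020
Node u (S = 36.75): V_u = e^(−0.02)·[0.8449·2.5615 + 0.1551·18.0225] = 4.8615
Node d (S = 21): V_d = e^(−0.02)·[0.8449·18.0225 + 0.1551·27.1020] = 19.0461
Node 0 (S = 35): V_0 = e^(−0.02)·[0.8449·4.8615 + 0.1551·19.0461] = 6.9219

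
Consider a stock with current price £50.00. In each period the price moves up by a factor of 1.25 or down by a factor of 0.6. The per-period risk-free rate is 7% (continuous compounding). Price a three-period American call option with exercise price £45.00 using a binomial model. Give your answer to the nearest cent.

£17.05

Risk-neutral probability p = (e^0.07 − 0.6)/(1.25 − 0.6) = 0.4725/0.6500 = 0.7269
Terminal stock prices: S_uuu = 97.66, S_uud = 46.88, S_udd = 22.5, S_ddd = 10.8
Terminal payoffs (S − K): max(52.66, 0) = 52.66, max(1.875, 0) = 1.875, max(-22.5, 0) = 0, max(-34.2, 0) = 0
Node uu (S = 78.12): continuation = e^(−0.07)·[0.7269·52.6562 + 0.2731·1.8750] = 36.1673; exercise value = 33.1250 ≤ continuation, so V_uu = 36.1673
Node ud (S = 37.5): continuation = e^(−0.07)·[0.7269·1.8750 + 0.2731·0.0000] = 1.2709; exercise value = 0.0000 ≤ continuation, so V_ud = 1.2709
Node dd (S = 18): continuation = e^(−0.07)·[0.7269·0.0000 + 0.2731·0.0000] = 0.0000; exercise value = 0.0000 ≤ continuation, so V_dd = 0.0000
Node u (S = 62.5): continuation = e^(−0.07)·[0.7269·36.1673 + 0.2731·1.2709] = 24.8374; exercise value = 17.5000 ≤ continuation, so V_u = 24.8374
Node d (S = 30): continuation = e^(−0.07)·[0.7269·1.2709 + 0.2731·0.0000] = 0.8614; exercise value = 0.0000 ≤ continuation, so V_d = 0.8614
Node 0 (S = 50): continuation = e^(−0.07)·[0.7269·24.8374 + 0.2731·0.8614] = 17.0539; exercise value = 5.0000 ≤ continuation, so V_0 = 17.0539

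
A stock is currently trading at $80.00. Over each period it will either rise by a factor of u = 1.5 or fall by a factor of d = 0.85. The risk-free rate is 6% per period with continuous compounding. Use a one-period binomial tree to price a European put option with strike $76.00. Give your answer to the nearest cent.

Risk-neutral probability p = (e^0.06 − 0.85)/(1.5 − 0.85) = 0.2118/0.6500 = 0.3259
Terminal stock prices: S_u = 120, S_d = 68
Terminal payoffs (K − S): max(-44, 0) = 0, max(8, 0) = 8
Node 0 (S = 80): V_0 = e^(−0.06)·[0.3259·0.0000 + 0.6741·8.0000] = 5.0787

$5.08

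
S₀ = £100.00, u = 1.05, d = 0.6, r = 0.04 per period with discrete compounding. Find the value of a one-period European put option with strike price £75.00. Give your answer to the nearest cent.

Risk-neutral probability p = (1 + 0.04 − 0.6)/(1.05 − 0.6) = 0.4400/0.4500 = 0.9778
Terminal stock prices: S_u = 105, S_d = 60
Terminal payoffs (K − S): max(-30, 0) = 0, max(15, 0) = 15
Node 0 (S = 100): V_0 = 1/1.04·[0.9778·0.0000 + 0.0222·15.0000] = 0.3205

£0.32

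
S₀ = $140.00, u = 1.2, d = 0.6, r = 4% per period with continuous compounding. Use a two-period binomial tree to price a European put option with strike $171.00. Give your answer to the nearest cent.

Risk-neutral probability p = (e^0.04 − 0.6)/(1.2 − 0.6) = 0.4408/0.6000 = 0.7347
Terminal stock prices: S_uu = 201.6, S_ud = 100.8, S_dd = 50.4
Terminal payoffs (K − S): max(-30.6, 0) = 0, max(70.2, 0) = 70.2, max(120.6, 0) = 120.6
Node u (S = 168): V_u = e^(−0.04)·[0.7347·0.0000 + 0.2653·70.2000] = 17.8948
Node d (S = 84): V_d = e^(−0.04)·[0.7347·70.2000 + 0.2653·120.6000] = 80.2950
Node 0 (S = 140): V_0 = e^(−0.04)·[0.7347·17.8948 + 0.2653·80.2950] = 33.0997

$33.10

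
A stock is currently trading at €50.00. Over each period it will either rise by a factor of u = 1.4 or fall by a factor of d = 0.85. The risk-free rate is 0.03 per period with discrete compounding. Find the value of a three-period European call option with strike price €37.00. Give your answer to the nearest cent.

Risk-neutral probability p = (1 + 0.03 − 0.85)/(1.4 − 0.85) = 0.1800/0.5500 = 0.3273
Terminal stock prices: S_uuu = 137.2, S_uud = 83.3, S_udd = 50.57, S_ddd = 30.71
Terminal payoffs (S − K): max(100.2, 0) = 100.2, max(46.3, 0) = 46.3, max(13.57, 0) = 13.57, max(-6.294, 0) = 0
Node uu (S = 98): V_uu = 1/1.03·[0.3273·100.2000 + 0.6727·46.3000] = 62.0777
Node ud (S = 59.5): V_ud = 1/1.03·[0.3273·46.3000 + 0.6727·13.5750] = 23.5777
Node dd (S = 36.12): V_dd = 1/1.03·[0.3273·13.5750 + 0.6727·0.0000] = 4.3133
Node u (S = 70): V_u = 1/1.03·[0.3273·62.0777 + 0.6727·23.5777] = 35.1240
Node d (S = 42.5): V_d = 1/1.03·[0.3273·23.5777 + 0.6727·4.3133] = 10.3088
Node 0 (S = 50): V_0 = 1/1.03·[0.3273·35.1240 + 0.6727·10.3088] = 17.8933

€17.89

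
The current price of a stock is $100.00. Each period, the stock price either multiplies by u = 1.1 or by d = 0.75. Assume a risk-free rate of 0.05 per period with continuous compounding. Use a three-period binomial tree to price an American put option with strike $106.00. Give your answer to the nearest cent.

Risk-neutral probability p = (e^0.05 − 0.75)/(1.1 − 0.75) = 0.3013/0.3500 = 0.8608
Terminal stock prices: S_uuu = 133.1, S_uud = 90.75, S_udd = 61.88, S_ddd = 42.19
Terminal payoffs (K − S): max(-27.1, 0) = 0, max(15.25, 0) = 15.25, max(44.12, 0) = 44.12, max(63.81, 0) = 63.81
Node uu (S = 121): continuation = e^(−0.05)·[0.8608·0.0000 + 0.1392·15.2500] = 2.0196; exercise value = 0.0000 ≤ continuation, so V_uu = 2.0196
Node ud (S = 82.5): continuation = e^(−0.05)·[0.8608·15.2500 + 0.1392·44.1250] = 18.3303; exercise value = 23.5000 > continuation, so V_ud = 23.5000 (exercise)
Node dd (S = 56.25): continuation = e^(−0.05)·[0.8608·44.1250 + 0.1392·63.8125] = 44.5803; exercise value = 49.7500 > continuation, so V_dd = 49.7500 (exercise)
Node u (S = 110): continuation = e^(−0.05)·[0.8608·2.0196 + 0.1392·23.5000] = 4.7659; exercise value = 0.0000 ≤ continuation, so V_u = 4.7659
Node d (S = 75): continuation = e^(−0.05)·[0.8608·23.5000 + 0.1392·49.7500] = 25.8303; exercise value = 31.0000 > continuation, so V_d = 31.0000 (exercise)
Node 0 (S = 100): continuation = e^(−0.05)·[0.8608·4.7659 + 0.1392·31.0000] = 8.0078; exercise value = 6.0000 ≤ continuation, so V_0 = 8.0078

$8.01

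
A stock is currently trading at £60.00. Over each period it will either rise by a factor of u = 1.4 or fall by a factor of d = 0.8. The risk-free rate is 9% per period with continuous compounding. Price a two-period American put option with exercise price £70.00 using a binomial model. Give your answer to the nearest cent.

Risk-neutral probability p = (e^0.09 − 0.8)/(1.4 − 0.8) = 0.2942/0.6000 = 0.4903
Terminal stock prices: S_uu = 117.6, S_ud = 67.2, S_dd = 38.4
Terminal payoffs (K − S): max(-47.6, 0) = 0, max(2.8, 0) = 2.8, max(31.6, 0) = 31.6
Node u (S = 84): continuation = e^(−0.09)·[0.4903·0.0000 + 0.5097·2.8000] = 1.3044; exercise value = 0.0000 ≤ continuation, so V_u = 1.3044
Node d (S = 48): continuation = e^(−0.09)·[0.4903·2.8000 + 0.5097·31.6000] = 15.9752; exercise value = 22.0000 > continuation, so V_d = 22.0000 (exercise)
Node 0 (S = 60): continuation = e^(−0.09)·[0.4903·1.3044 + 0.5097·22.0000] = 10.8329; exercise value = 10.0000 ≤ continuation, so V_0 = 10.8329

£10.83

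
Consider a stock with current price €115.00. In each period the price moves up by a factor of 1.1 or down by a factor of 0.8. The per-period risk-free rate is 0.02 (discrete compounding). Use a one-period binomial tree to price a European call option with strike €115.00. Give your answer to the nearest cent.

€8.27

Risk-neutral probability p = (1 + 0.02 − 0.8)/(1.1 − 0.8) = 0.2200/0.3000 = 0.7333
Terminal stock prices: S_u = 126.5, S_d = 92
Terminal payoffs (S − K): max(11.5, 0) = 11.5, max(-23, 0) = 0
Node 0 (S = 115): V_0 = 1/1.02·[0.7333·11.5000 + 0.2667·0.0000] = 8.2680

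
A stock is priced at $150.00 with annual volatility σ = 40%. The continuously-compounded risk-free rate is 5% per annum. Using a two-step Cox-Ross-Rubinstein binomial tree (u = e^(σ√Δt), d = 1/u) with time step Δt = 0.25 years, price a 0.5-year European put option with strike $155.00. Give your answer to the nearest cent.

CRR parameters: u = e^(σ√Δt) = e^(0.4·√0.25) = 1.2214, d = 1/u = 0.8187
Per-period rate: rΔt = 0.05·0.25 = 0.0125, so R = e^0.0125 = 1.0126
Risk-neutral probability p = (e^0.0125 − 0.8187)/(1.2214 − 0.8187) = 0.1938/0.4027 = 0.4814
Terminal stock prices: S_uu = 223.8, S_ud = 150, S_dd = 100.5
Terminal payoffs (K − S): max(-68.77, 0) = 0, max(5, 0) = 5, max(54.45, 0) = 54.45
Node u (S = 183.2): V_u = e^(−0.0125)·[0.4814·0.0000 + 0.5186·5.0000] = 2.5608
Node d (S = 122.8): V_d = e^(−0.0125)·[0.4814·5.0000 + 0.5186·54.4520] = 30.2649
Node 0 (S = 150): V_0 = e^(−0.0125)·[0.4814·2.5608 + 0.5186·30.2649] = 16.7178

$16.72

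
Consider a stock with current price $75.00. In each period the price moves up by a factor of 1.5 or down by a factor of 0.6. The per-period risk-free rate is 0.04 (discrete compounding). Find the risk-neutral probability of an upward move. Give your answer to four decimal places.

p = 0.4889

Risk-neutral probability p = (1 + 0.04 − 0.6)/(1.5 − 0.6) = 0.4400/0.9000 = 0.4889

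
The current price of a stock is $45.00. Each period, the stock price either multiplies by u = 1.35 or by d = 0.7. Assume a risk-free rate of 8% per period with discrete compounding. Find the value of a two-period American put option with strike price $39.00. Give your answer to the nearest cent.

Risk-neutral probability p = (1 + 0.08 − 0.7)/(1.35 − 0.7) = 0.3800/0.6500 = 0.5846
Terminal stock prices: S_uu = 82.01, S_ud = 42.53, S_dd = 22.05
Terminal payoffs (K − S): max(-43.01, 0) = 0, max(-3.525, 0) = 0, max(16.95, 0) = 16.95
Node u (S = 60.75): continuation = 1/1.08·[0.5846·0.0000 + 0.4154·0.0000] = 0.0000; exercise value = 0.0000 ≤ continuation, so V_u = 0.0000
Node d (S = 31.5): continuation = 1/1.08·[0.5846·0.0000 + 0.4154·16.9500] = 6.5192; exercise value = 7.5000 > continuation, so V_d = 7.5000 (exercise)
Node 0 (S = 45): continuation = 1/1.08·[0.5846·0.0000 + 0.4154·7.5000] = 2.8846; exercise value = 0.0000 ≤ continuation, so V_0 = 2.8846

$2.88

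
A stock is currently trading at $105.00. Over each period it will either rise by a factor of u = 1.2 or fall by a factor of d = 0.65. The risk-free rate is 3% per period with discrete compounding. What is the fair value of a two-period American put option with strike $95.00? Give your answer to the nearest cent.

$10.66

Risk-neutral probability p = (1 + 0.03 − 0.65)/(1.2 − 0.65) = 0.3800/0.5500 = 0.6909
Terminal stock prices: S_uu = 151.2, S_ud = 81.9, S_dd = 44.36
Terminal payoffs (K − S): max(-56.2, 0) = 0, max(13.1, 0) = 13.1, max(50.64, 0) = 50.64
Node u (S = 126): continuation = 1/1.03·[0.6909·0.0000 + 0.3091·13.1000] = 3.9312; exercise value = 0.0000 ≤ continuation, so V_u = 3.9312
Node d (S = 68.25): continuation = 1/1.03·[0.6909·13.1000 + 0.3091·50.6375] = 23.9830; exercise value = 26.7500 > continuation, so V_d = 26.7500 (exercise)
Node 0 (S = 105): continuation = 1/1.03·[0.6909·3.9312 + 0.3091·26.7500] = 10.6643; exercise value = 0.0000 ≤ continuation, so V_0 = 10.6643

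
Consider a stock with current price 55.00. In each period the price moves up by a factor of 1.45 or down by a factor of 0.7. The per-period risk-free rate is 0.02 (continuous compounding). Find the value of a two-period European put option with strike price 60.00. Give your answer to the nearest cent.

12.39

Risk-neutral probability p = (e^0.02 − 0.7)/(1.45 − 0.7) = 0.3202/0.7500 = 0.4269
Terminal stock prices: S_uu = 115.6, S_ud = 55.82, S_dd = 26.95
Terminal payoffs (K − S): max(-55.64, 0) = 0, max(4.175, 0) = 4.175, max(33.05, 0) = 33.05
Node u (S = 79.75): V_u = e^(−0.02)·[0.4269·0.0000 + 0.5731·4.1750] = 2.3452
Node d (S = 38.5): V_d = e^(−0.02)·[0.4269·4.1750 + 0.5731·33.0500] = 20.3119
Node 0 (S = 55): V_0 = e^(−0.02)·[0.4269·2.3452 + 0.5731·20.3119] = 12.3910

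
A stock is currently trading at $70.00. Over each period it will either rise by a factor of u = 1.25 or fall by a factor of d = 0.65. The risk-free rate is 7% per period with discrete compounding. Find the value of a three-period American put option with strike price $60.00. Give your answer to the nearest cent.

$5.25

Risk-neutral probability p = (1 + 0.07 − 0.65)/(1.25 − 0.65) = 0.4200/0.6000 = 0.7000
Terminal stock prices: S_uuu = 136.7, S_uud = 71.09, S_udd = 36.97, S_ddd = 19.22
Terminal payoffs (K − S): max(-76.72, 0) = 0, max(-11.09, 0) = 0, max(23.03, 0) = 23.03, max(40.78, 0) = 40.78
Node uu (S = 109.4): continuation = 1/1.07·[0.7000·0.0000 + 0.3000·0.0000] = 0.0000; exercise value = 0.0000 ≤ continuation, so V_uu = 0.0000
Node ud (S = 56.88): continuation = 1/1.07·[0.7000·0.0000 + 0.3000·23.0312] = 6.4574; exercise value = 3.1250 ≤ continuation, so V_ud = 6.4574
Node dd (S = 29.58): continuation = 1/1.07·[0.7000·23.0312 + 0.3000·40.7763] = 26.4998; exercise value = 30.4250 > continuation, so V_dd = 30.4250 (exercise)
Node u (S = 87.5): continuation = 1/1.07·[0.7000·0.0000 + 0.3000·6.4574] = 1.8105; exercise value = 0.0000 ≤ continuation, so V_u = 1.8105
Node d (S = 45.5): continuation = 1/1.07·[0.7000·6.4574 + 0.3000·30.4250] = 12.7548; exercise value = 14.5000 > continuation, so V_d = 14.5000 (exercise)
Node 0 (S = 70): continuation = 1/1.07·[0.7000·1.8105 + 0.3000·14.5000] = 5.2498; exercise value = 0.0000 ≤ continuation, so V_0 = 5.2498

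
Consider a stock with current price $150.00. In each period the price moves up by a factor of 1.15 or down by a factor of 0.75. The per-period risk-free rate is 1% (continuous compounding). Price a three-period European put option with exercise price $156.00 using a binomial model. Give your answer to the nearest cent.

$20.62

Risk-neutral probability p = (e^0.01 − 0.75)/(1.15 − 0.75) = 0.2601/0.4000 = 0.6501
Terminal stock prices: S_uuu = 228.1, S_uud = 148.8, S_udd = 97.03, S_ddd = 63.28
Terminal payoffs (K − S): max(-72.13, 0) = 0, max(7.219, 0) = 7.219, max(58.97, 0) = 58.97, max(92.72, 0) = 92.72
Node uu (S = 198.4): V_uu = e^(−0.01)·[0.6501·0.0000 + 0.3499·7.2188] = 2.5005
Node ud (S = 129.4): V_ud = e^(−0.01)·[0.6501·7.2188 + 0.3499·58.9688] = 25.0728
Node dd (S = 84.38): V_dd = e^(−0.01)·[0.6501·58.9688 + 0.3499·92.7188] = 70.0728
Node u (S = 172.5): V_u = e^(−0.01)·[0.6501·2.5005 + 0.3499·25.0728] = 10.2945
Node d (S = 112.5): V_d = e^(−0.01)·[0.6501·25.0728 + 0.3499·70.0728] = 40.4110
Node 0 (S = 150): V_0 = e^(−0.01)·[0.6501·10.2945 + 0.3499·40.4110] = 20.6242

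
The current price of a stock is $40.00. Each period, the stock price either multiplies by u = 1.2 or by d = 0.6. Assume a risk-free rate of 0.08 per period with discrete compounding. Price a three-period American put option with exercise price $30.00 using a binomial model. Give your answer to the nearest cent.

Risk-neutral probability p = (1 + 0.08 − 0.6)/(1.2 − 0.6) = 0.4800/0.6000 = 0.8000
Terminal stock prices: S_uuu = 69.12, S_uud = 34.56, S_udd = 17.28, S_ddd = 8.64
Terminal payoffs (K − S): max(-39.12, 0) = 0, max(-4.56, 0) = 0, max(12.72, 0) = 12.72, max(21.36, 0) = 21.36
Node uu (S = 57.6): continuation = 1/1.08·[0.8000·0.0000 + 0.2000·0.0000] = 0.0000; exercise value = 0.0000 ≤ continuation, so V_uu = 0.0000
Node ud (S = 28.8): continuation = 1/1.08·[0.8000·0.0000 + 0.2000·12.7200] = 2.3556; exercise value = 1.2000 ≤ continuation, so V_ud = 2.3556
Node dd (S = 14.4): continuation = 1/1.08·[0.8000·12.7200 + 0.2000·21.3600] = 13.3778; exercise value = 15.6000 > continuation, so V_dd = 15.6000 (exercise)
Node u (S = 48): continuation = 1/1.08·[0.8000·0.0000 + 0.2000·2.3556] = 0.4362; exercise value = 0.0000 ≤ continuation, so V_u = 0.4362
Node d (S = 24): continuation = 1/1.08·[0.8000·2.3556 + 0.2000·15.6000] = 4.6337; exercise value = 6.0000 > continuation, so V_d = 6.0000 (exercise)
Node 0 (S = 40): continuation = 1/1.08·[0.8000·0.4362 + 0.2000·6.0000] = 1.4342; exercise value = 0.0000 ≤ continuation, so V_0 = 1.4342

$1.43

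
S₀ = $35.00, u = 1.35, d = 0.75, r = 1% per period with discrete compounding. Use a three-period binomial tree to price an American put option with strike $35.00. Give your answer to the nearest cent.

Risk-neutral probability p = (1 + 0.01 − 0.75)/(1.35 − 0.75) = 0.2600/0.6000 = 0.4333
Terminal stock prices: S_uuu = 86.11, S_uud = 47.84, S_udd = 26.58, S_ddd = 14.77
Terminal payoffs (K − S): max(-51.11, 0) = 0, max(-12.84, 0) = 0, max(8.422, 0) = 8.422, max(20.23, 0) = 20.23
Node uu (S = 63.79): continuation = 1/1.01·[0.4333·0.0000 + 0.5667·0.0000] = 0.0000; exercise value = 0.0000 ≤ continuation, so V_uu = 0.0000
Node ud (S = 35.44): continuation = 1/1.01·[0.4333·0.0000 + 0.5667·8.4219] = 4.7251; exercise value = 0.0000 ≤ continuation, so V_ud = 4.7251
Node dd (S = 19.69): continuation = 1/1.01·[0.4333·8.4219 + 0.5667·20.2344] = 14.9660; exercise value = 15.3125 > continuation, so V_dd = 15.3125 (exercise)
Node u (S = 47.25): continuation = 1/1.01·[0.4333·0.0000 + 0.5667·4.7251] = 2.6511; exercise value = 0.0000 ≤ continuation, so V_u = 2.6511
Node d (S = 26.25): continuation = 1/1.01·[0.4333·4.7251 + 0.5667·15.3125] = 10.6185; exercise value = 8.7500 ≤ continuation, so V_d = 10.6185
Node 0 (S = 35): continuation = 1/1.01·[0.4333·2.6511 + 0.5667·10.6185] = 7.0950; exercise value = 0.0000 ≤ continuation, so V_0 = 7.0950

$7.09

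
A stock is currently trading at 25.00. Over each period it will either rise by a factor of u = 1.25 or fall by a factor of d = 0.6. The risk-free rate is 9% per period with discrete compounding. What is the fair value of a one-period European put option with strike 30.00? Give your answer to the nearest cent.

3.39

Risk-neutral probability p = (1 + 0.09 − 0.6)/(1.25 − 0.6) = 0.4900/0.6500 = 0.7538
Terminal stock prices: S_u = 31.25, S_d = 15
Terminal payoffs (K − S): max(-1.25, 0) = 0, max(15, 0) = 15
Node 0 (S = 25): V_0 = 1/1.09·[0.7538·0.0000 + 0.2462·15.0000] = 3.3874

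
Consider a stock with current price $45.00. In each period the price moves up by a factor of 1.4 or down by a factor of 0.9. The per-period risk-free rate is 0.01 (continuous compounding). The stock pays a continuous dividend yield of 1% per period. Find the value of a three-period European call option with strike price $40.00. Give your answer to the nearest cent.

$8.43

Per-period risk-free factor R = e^0.01 = 1.0101; dividend-adjusted growth = e^(0.01−0.01) = 1.0000.
Risk-neutral probability p = (1.0000 − 0.9)/(1.4 − 0.9) = 0.1000/0.5000 = 0.2000
Terminal stock prices: S_uuu = 123.5, S_uud = 79.38, S_udd = 51.03, S_ddd = 32.81
Terminal payoffs (S − K): max(83.48, 0) = 83.48, max(39.38, 0) = 39.38, max(11.03, 0) = 11.03, max(-7.195, 0) = 0
Node uu (S = 88.2): V_uu = e^(−0.01)·[0.2000·83.4800 + 0.8000·39.3800] = 47.7204
Node ud (S = 56.7): V_ud = e^(−0.01)·[0.2000·39.3800 + 0.8000·11.0300] = 16.5338
Node dd (S = 36.45): V_dd = e^(−0.01)·[0.2000·11.0300 + 0.8000·0.0000] = 2.1840
Node u (S = 63): V_u = e^(−0.01)·[0.2000·47.7204 + 0.8000·16.5338] = 22.5446
Node d (S = 40.5): V_d = e^(−0.01)·[0.2000·16.5338 + 0.8000·2.1840] = 5.0037
Node 0 (S = 45): V_0 = e^(−0.01)·[0.2000·22.5446 + 0.8000·5.0037] = 8.4272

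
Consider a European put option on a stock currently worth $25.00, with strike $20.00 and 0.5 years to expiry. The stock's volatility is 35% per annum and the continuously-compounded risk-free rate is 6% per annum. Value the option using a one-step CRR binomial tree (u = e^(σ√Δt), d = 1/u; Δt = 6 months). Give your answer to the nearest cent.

$0.23

CRR parameters: u = e^(σ√Δt) = e^(0.35·√0.5) = 1.2808, d = 1/u = 0.7808
Per-period rate: rΔt = 0.06·0.5 = 0.03, so R = e^0.03 = 1.0305
Risk-neutral probability p = (e^0.03 − 0.7808)/(1.2808 − 0.7808) = 0.2497/0.5000 = 0.4993
Terminal stock prices: S_u = 32.02, S_d = 19.52
Terminal payoffs (K − S): max(-12.02, 0) = 0, max(0.481, 0) = 0.481
Node 0 (S = 25): V_0 = e^(−0.03)·[0.4993·0.0000 + 0.5007·0.4810] = 0.2337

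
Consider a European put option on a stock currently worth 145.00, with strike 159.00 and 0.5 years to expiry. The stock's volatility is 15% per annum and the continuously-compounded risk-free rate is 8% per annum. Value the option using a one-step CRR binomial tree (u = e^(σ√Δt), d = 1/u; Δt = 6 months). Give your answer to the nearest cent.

CRR parameters: u = e^(σ√Δt) = e^(0.15·√0.5) = 1.1119, d = 1/u = 0.8994
Per-period rate: rΔt = 0.08·0.5 = 0.04, so R = e^0.04 = 1.0408
Risk-neutral probability p = (e^0.04 − 0.8994)/(1.1119 − 0.8994) = 0.1414/0.2125 = 0.6655
Terminal stock prices: S_u = 161.2, S_d = 130.4
Terminal payoffs (K − S): max(-2.225, 0) = 0, max(28.59, 0) = 28.59
Node 0 (S = 145): V_0 = e^(−0.04)·[0.6655·0.0000 + 0.3345·28.5920] = 9.1881

9.19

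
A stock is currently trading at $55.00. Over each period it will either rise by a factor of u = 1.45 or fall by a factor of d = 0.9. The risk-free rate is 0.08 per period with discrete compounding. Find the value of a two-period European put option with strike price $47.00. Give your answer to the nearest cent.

Risk-neutral probability p = (1 + 0.08 − 0.9)/(1.45 − 0.9) = 0.1800/0.5500 = 0.3273
Terminal stock prices: S_uu = 115.6, S_ud = 71.78, S_dd = 44.55
Terminal payoffs (K − S): max(-68.64, 0) = 0, max(-24.78, 0) = 0, max(2.45, 0) = 2.45
Node u (S = 79.75): V_u = 1/1.08·[0.3273·0.0000 + 0.6727·0.0000] = 0.0000
Node d (S = 49.5): V_d = 1/1.08·[0.3273·0.0000 + 0.6727·2.4500] = 1.5261
Node 0 (S = 55): V_0 = 1/1.08·[0.3273·0.0000 + 0.6727·1.5261] = 0.9506

$0.95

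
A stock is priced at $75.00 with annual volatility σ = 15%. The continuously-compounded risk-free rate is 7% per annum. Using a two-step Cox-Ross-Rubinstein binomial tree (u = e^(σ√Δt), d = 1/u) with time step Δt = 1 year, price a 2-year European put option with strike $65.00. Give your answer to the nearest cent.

$0.72

CRR parameters: u = e^(σ√Δt) = e^(0.15·√1) = 1.1618, d = 1/u = 0.8607
Per-period rate: rΔt = 0.07·1 = 0.07, so R = e^0.07 = 1.0725
Risk-neutral probability p = (e^0.07 − 0.8607)/(1.1618 − 0.8607) = 0.2118/0.3011 = 0.7034
Terminal stock prices: S_uu = 101.2, S_ud = 75, S_dd = 55.56
Terminal payoffs (K − S): max(-36.24, 0) = 0, max(-10, 0) = 0, max(9.439, 0) = 9.439
Node u (S = 87.14): V_u = e^(−0.07)·[0.7034·0.0000 + 0.2966·0.0000] = 0.0000
Node d (S = 64.55): V_d = e^(−0.07)·[0.7034·0.0000 + 0.2966·9.4386] = 2.6106
Node 0 (S = 75): V_0 = e^(−0.07)·[0.7034·0.0000 + 0.2966·2.6106] = 0.7220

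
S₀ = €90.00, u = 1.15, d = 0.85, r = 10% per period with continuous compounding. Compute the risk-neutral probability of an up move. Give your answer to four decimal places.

p = 0.8506

Risk-neutral probability p = (e^0.1 − 0.85)/(1.15 − 0.85) = 0.2552/0.3000 = 0.8506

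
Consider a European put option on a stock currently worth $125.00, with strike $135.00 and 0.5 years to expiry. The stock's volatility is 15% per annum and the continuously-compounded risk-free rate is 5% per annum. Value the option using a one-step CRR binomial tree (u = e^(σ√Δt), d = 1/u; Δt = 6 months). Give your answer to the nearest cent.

$8.97

CRR parameters: u = e^(σ√Δt) = e^(0.15·√0.5) = 1.1119, d = 1/u = 0.8994
Per-period rate: rΔt = 0.05·0.5 = 0.025, so R = e^0.025 = 1.0253
Risk-neutral probability p = (e^0.025 − 0.8994)/(1.1119 − 0.8994) = 0.1259/0.2125 = 0.5926
Terminal stock prices: S_u = 139, S_d = 112.4
Terminal payoffs (K − S): max(-3.987, 0) = 0, max(22.58, 0) = 22.58
Node 0 (S = 125): V_0 = e^(−0.025)·[0.5926·0.0000 + 0.4074·22.5793] = 8.9712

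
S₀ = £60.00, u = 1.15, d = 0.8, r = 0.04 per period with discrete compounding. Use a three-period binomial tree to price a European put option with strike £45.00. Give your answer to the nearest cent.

£0.55

Risk-neutral probability p = (1 + 0.04 − 0.8)/(1.15 − 0.8) = 0.2400/0.3500 = 0.6857
Terminal stock prices: S_uuu = 91.25, S_uud = 63.48, S_udd = 44.16, S_ddd = 30.72
Terminal payoffs (K − S): max(-46.25, 0) = 0, max(-18.48, 0) = 0, max(0.84, 0) = 0.84, max(14.28, 0) = 14.28
Node uu (S = 79.35): V_uu = 1/1.04·[0.6857·0.0000 + 0.3143·0.0000] = 0.0000
Node ud (S = 55.2): V_ud = 1/1.04·[0.6857·0.0000 + 0.3143·0.8400] = 0.2538
Node dd (S = 38.4): V_dd = 1/1.04·[0.6857·0.8400 + 0.3143·14.2800] = 4.8692
Node u (S = 69): V_u = 1/1.04·[0.6857·0.0000 + 0.3143·0.2538] = 0.0767
Node d (S = 48): V_d = 1/1.04·[0.6857·0.2538 + 0.3143·4.8692] = 1.6388
Node 0 (S = 60): V_0 = 1/1.04·[0.6857·0.0767 + 0.3143·1.6388] = 0.5458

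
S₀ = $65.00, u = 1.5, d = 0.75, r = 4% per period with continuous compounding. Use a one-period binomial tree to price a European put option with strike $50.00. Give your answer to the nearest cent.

Risk-neutral probability p = (e^0.04 − 0.75)/(1.5 − 0.75) = 0.2908/0.7500 = 0.3877
Terminal stock prices: S_u = 97.5, S_d = 48.75
Terminal payoffs (K − S): max(-47.5, 0) = 0, max(1.25, 0) = 1.25
Node 0 (S = 65): V_0 = e^(−0.04)·[0.3877·0.0000 + 0.6123·1.2500] = 0.7353

$0.74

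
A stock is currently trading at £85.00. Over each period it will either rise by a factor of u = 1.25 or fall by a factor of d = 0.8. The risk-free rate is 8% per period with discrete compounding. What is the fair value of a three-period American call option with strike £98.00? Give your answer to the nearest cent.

Risk-neutral probability p = (1 + 0.08 − 0.8)/(1.25 − 0.8) = 0.2800/0.4500 = 0.6222
Terminal stock prices: S_uuu = 166, S_uud = 106.2, S_udd = 68, S_ddd = 43.52
Terminal payoffs (S − K): max(68.02, 0) = 68.02, max(8.25, 0) = 8.25, max(-30, 0) = 0, max(-54.48, 0) = 0
Node uu (S = 132.8): continuation = 1/1.08·[0.6222·68.0156 + 0.3778·8.2500] = 42.0718; exercise value = 34.8125 ≤ continuation, so V_uu = 42.0718
Node ud (S = 85): continuation = 1/1.08·[0.6222·8.2500 + 0.3778·0.0000] = 4.7531; exercise value = 0.0000 ≤ continuation, so V_ud = 4.7531
Node dd (S = 54.4): continuation = 1/1.08·[0.6222·0.0000 + 0.3778·0.0000] = 0.0000; exercise value = 0.0000 ≤ continuation, so V_dd = 0.0000
Node u (S = 106.2): continuation = 1/1.08·[0.6222·42.0718 + 0.3778·4.7531] = 25.9015; exercise value = 8.2500 ≤ continuation, so V_u = 25.9015
Node d (S = 68): continuation = 1/1.08·[0.6222·4.7531 + 0.3778·0.0000] = 2.7384; exercise value = 0.0000 ≤ continuation, so V_d = 2.7384
Node 0 (S = 85): continuation = 1/1.08·[0.6222·25.9015 + 0.3778·2.7384] = 15.8805; exercise value = 0.0000 ≤ continuation, so V_0 = 15.8805

£15.88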